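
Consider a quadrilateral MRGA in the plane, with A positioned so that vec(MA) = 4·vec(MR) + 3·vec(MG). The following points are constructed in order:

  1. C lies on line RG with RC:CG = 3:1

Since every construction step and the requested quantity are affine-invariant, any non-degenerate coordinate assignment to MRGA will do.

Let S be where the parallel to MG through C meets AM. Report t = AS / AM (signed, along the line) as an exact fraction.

t = 15/16

Choose coordinates M = (0, 0), R = (1, 0), G = (0, 1), A = (4, 3).
1. C lies on line RG with RC:CG = 3:1 ⇒ C = (1/4, 3/4)
through C parallel to MG: direction (0, 1); meets AM at S = (1/4, 3/16)
S = A + t·(M−A) with t = 15/16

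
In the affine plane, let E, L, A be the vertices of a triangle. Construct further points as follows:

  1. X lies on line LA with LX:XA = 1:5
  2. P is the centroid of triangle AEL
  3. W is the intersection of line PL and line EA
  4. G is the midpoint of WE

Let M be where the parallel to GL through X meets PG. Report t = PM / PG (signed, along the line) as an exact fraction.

t = 1/4

Set E = (0, 0), L = (1, 0), A = (0, 1); any affine frame gives the same invariant.
1. X lies on line LA with LX:XA = 1:5 ⇒ X = (5/6, 1/6)
2. P is the centroid of triangle AEL ⇒ P = (1/3, 1/3)
3. W is the intersection of line PL and line EA ⇒ W = (0, 1/2)
4. G is the midpoint of WE ⇒ G = (0, 1/4)
through X parallel to GL: direction (1, -1/4); meets PG at M = (1/4, 5/16)
M = P + t·(G−P) with t = 1/4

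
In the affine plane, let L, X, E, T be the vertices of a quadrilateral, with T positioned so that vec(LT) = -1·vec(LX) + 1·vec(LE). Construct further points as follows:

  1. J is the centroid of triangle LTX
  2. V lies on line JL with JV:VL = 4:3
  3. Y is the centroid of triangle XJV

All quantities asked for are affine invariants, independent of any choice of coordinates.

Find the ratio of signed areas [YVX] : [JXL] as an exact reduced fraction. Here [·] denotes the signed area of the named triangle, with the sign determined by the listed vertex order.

[YVX]:[JXL] = -4/21

Work in coordinates with L = (0, 0), X = (1, 0), E = (0, 1), T = (-1, 1).
1. J is the centroid of triangle LTX ⇒ J = (0, 1/3)
2. V lies on line JL with JV:VL = 4:3 ⇒ V = (0, 1/7)
3. Y is the centroid of triangle XJV ⇒ Y = (1/3, 10/63)
2·[YVX] = 4/63, 2·[JXL] = -1/3
[YVX]:[JXL] = 4/63:-1/3 = -4/21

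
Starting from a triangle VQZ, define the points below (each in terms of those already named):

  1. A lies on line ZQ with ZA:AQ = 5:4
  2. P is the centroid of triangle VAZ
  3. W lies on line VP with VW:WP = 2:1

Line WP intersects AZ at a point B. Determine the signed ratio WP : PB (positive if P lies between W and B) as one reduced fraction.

Set V = (0, 0), Q = (1, 0), Z = (0, 1); any affine frame gives the same invariant.
1. A lies on line ZQ with ZA:AQ = 5:4 ⇒ A = (5/9, 4/9)
2. P is the centroid of triangle VAZ ⇒ P = (5/27, 13/27)
3. W lies on line VP with VW:WP = 2:1 ⇒ W = (10/81, 26/81)
line WP meets AZ at B = (5/18, 13/18)
P = W + t·(B−W) with t = 2/5, so WP:PB = 2/5:3/5

WP:PB = 2/3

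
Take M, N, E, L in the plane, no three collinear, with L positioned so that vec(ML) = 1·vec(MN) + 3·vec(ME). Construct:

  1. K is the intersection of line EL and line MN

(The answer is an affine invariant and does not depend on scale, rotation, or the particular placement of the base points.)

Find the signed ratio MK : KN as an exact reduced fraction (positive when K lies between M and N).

MK:KN = -1/3

Choose coordinates M = (0, 0), N = (1, 0), E = (0, 1), L = (1, 3).
1. K is the intersection of line EL and line MN ⇒ K = (-1/2, 0)
K = M + t·(N−M) with t = -1/2, so MK:KN = t:(1−t) = -1/2:3/2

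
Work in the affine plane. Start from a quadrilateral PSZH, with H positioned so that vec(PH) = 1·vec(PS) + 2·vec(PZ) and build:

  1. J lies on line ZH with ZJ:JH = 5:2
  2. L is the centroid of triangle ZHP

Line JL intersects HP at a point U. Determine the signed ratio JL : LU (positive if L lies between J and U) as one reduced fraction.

Set P = (0, 0), S = (1, 0), Z = (0, 1), H = (1, 2); any affine frame gives the same invariant.
1. J lies on line ZH with ZJ:JH = 5:2 ⇒ J = (5/7, 12/7)
2. L is the centroid of triangle ZHP ⇒ L = (1/3, 1)
line JL meets HP at U = (3, 6)
L = J + t·(U−J) with t = -1/6, so JL:LU = -1/6:7/6

JL:LU = -1/7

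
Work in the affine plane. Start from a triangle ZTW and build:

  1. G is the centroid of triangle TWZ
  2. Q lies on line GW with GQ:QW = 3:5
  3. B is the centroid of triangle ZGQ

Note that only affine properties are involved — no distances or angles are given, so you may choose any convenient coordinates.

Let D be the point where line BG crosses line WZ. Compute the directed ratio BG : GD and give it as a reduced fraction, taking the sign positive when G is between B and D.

BG:GD = -11/24

Set Z = (0, 0), T = (1, 0), W = (0, 1); any affine frame gives the same invariant.
1. G is the centroid of triangle TWZ ⇒ G = (1/3, 1/3)
2. Q lies on line GW with GQ:QW = 3:5 ⇒ Q = (5/24, 7/12)
3. B is the centroid of triangle ZGQ ⇒ B = (13/72, 11/36)
line BG meets WZ at D = (0, 3/11)
G = B + t·(D−B) with t = -11/13, so BG:GD = -11/13:24/13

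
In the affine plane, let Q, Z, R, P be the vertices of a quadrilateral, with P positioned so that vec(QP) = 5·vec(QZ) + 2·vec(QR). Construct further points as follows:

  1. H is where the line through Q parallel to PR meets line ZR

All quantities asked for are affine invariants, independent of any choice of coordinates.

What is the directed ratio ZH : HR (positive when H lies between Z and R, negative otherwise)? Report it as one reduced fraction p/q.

ZH:HR = 1/5

Set Q = (0, 0), Z = (1, 0), R = (0, 1), P = (5, 2); any affine frame gives the same invariant.
1. H is where the line through Q parallel to PR meets line ZR ⇒ H = (5/6, 1/6)
H = Z + t·(R−Z) with t = 1/6, so ZH:HR = t:(1−t) = 1/6:5/6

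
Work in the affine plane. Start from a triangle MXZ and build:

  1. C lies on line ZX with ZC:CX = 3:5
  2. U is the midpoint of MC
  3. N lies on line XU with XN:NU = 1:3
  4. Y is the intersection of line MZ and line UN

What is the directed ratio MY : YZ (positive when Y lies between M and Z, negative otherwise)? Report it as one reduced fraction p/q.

MY:YZ = 5/8

Set M = (0, 0), X = (1, 0), Z = (0, 1); any affine frame gives the same invariant.
1. C lies on line ZX with ZC:CX = 3:5 ⇒ C = (3/8, 5/8)
2. U is the midpoint of MC ⇒ U = (3/16, 5/16)
3. N lies on line XU with XN:NU = 1:3 ⇒ N = (51/64, 5/64)
4. Y is the intersection of line MZ and line UN ⇒ Y = (0, 5/13)
Y = M + t·(Z−M) with t = 5/13, so MY:YZ = t:(1−t) = 5/13:8/13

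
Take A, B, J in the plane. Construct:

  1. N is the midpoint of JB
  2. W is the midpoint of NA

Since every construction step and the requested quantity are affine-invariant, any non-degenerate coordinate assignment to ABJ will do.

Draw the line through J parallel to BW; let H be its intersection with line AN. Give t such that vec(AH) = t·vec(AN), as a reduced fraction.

Work in coordinates with A = (0, 0), B = (1, 0), J = (0, 1).
1. N is the midpoint of JB ⇒ N = (1/2, 1/2)
2. W is the midpoint of NA ⇒ W = (1/4, 1/4)
through J parallel to BW: direction (-3/4, 1/4); meets AN at H = (3/4, 3/4)
H = A + t·(N−A) with t = 3/2

t = 3/2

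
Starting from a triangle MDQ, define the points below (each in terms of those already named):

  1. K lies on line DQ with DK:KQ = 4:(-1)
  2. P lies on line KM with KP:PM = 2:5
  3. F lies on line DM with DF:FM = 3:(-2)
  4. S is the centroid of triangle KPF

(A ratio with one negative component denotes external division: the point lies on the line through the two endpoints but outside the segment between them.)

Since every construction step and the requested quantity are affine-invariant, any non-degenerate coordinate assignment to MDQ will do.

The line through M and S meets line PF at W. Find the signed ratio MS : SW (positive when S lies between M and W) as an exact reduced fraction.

Work in coordinates with M = (0, 0), D = (1, 0), Q = (0, 1).
1. K lies on line DQ with DK:KQ = 4:(-1) ⇒ K = (-1/3, 4/3)
2. P lies on line KM with KP:PM = 2:5 ⇒ P = (-5/21, 20/21)
3. F lies on line DM with DF:FM = 3:(-2) ⇒ F = (-2, 0)
4. S is the centroid of triangle KPF ⇒ S = (-6/7, 16/21)
line MS meets PF at W = (-90/119, 80/119)
S = M + t·(W−M) with t = 17/15, so MS:SW = 17/15:-2/15

MS:SW = -17/2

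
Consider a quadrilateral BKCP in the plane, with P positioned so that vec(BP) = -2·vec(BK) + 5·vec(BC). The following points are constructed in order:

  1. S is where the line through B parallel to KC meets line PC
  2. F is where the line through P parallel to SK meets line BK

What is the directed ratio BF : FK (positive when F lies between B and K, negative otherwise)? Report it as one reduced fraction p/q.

BF:FK = -2/3

Assign B = (0, 0), K = (1, 0), C = (0, 1), P = (-2, 5) — the answer is frame-independent, so this choice is without loss of generality.
1. S is where the line through B parallel to KC meets line PC ⇒ S = (1, -1)
2. F is where the line through P parallel to SK meets line BK ⇒ F = (-2, 0)
F = B + t·(K−B) with t = -2, so BF:FK = t:(1−t) = -2:3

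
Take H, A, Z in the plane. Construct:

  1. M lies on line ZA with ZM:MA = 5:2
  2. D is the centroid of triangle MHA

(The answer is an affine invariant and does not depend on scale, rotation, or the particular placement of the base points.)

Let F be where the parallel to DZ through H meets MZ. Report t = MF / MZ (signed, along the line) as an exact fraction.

Set H = (0, 0), A = (1, 0), Z = (0, 1); any affine frame gives the same invariant.
1. M lies on line ZA with ZM:MA = 5:2 ⇒ M = (5/7, 2/7)
2. D is the centroid of triangle MHA ⇒ D = (4/7, 2/21)
through H parallel to DZ: direction (-4/7, 19/21); meets MZ at F = (-12/7, 19/7)
F = M + t·(Z−M) with t = 17/5

t = 17/5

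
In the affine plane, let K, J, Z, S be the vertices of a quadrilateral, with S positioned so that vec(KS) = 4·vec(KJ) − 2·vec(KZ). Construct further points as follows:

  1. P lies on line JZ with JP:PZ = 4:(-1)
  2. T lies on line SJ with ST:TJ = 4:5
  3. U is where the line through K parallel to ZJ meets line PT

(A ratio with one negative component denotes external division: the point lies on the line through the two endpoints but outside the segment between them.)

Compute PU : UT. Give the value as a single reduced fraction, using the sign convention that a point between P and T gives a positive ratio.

Set K = (0, 0), J = (1, 0), Z = (0, 1), S = (4, -2); any affine frame gives the same invariant.
1. P lies on line JZ with JP:PZ = 4:(-1) ⇒ P = (-1/3, 4/3)
2. T lies on line SJ with ST:TJ = 4:5 ⇒ T = (8/3, -10/9)
3. U is where the line through K parallel to ZJ meets line PT ⇒ U = (-86/15, 86/15)
U = P + t·(T−P) with t = -9/5, so PU:UT = t:(1−t) = -9/5:14/5

PU:UT = -9/14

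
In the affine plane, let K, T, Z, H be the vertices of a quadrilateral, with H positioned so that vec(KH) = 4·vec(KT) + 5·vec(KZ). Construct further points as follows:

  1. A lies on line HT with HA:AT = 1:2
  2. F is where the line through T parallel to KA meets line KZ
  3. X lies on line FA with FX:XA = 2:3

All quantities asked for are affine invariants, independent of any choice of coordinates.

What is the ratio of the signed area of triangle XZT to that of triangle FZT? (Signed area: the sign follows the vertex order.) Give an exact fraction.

Choose coordinates K = (0, 0), T = (1, 0), Z = (0, 1), H = (4, 5).
1. A lies on line HT with HA:AT = 1:2 ⇒ A = (3, 10/3)
2. F is where the line through T parallel to KA meets line KZ ⇒ F = (0, -10/9)
3. X lies on line FA with FX:XA = 2:3 ⇒ X = (6/5, 2/3)
2·[XZT] = 13/15, 2·[FZT] = -19/9
[XZT]:[FZT] = 13/15:-19/9 = -39/95

[XZT]:[FZT] = -39/95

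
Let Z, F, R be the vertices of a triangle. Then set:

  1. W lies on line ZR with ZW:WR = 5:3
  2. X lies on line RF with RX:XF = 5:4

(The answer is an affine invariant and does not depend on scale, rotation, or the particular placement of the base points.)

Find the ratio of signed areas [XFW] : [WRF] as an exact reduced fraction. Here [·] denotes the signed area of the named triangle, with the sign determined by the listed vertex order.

[XFW]:[WRF] = 4/9

Work in coordinates with Z = (0, 0), F = (1, 0), R = (0, 1).
1. W lies on line ZR with ZW:WR = 5:3 ⇒ W = (0, 5/8)
2. X lies on line RF with RX:XF = 5:4 ⇒ X = (5/9, 4/9)
2·[XFW] = -1/6, 2·[WRF] = -3/8
[XFW]:[WRF] = -1/6:-3/8 = 4/9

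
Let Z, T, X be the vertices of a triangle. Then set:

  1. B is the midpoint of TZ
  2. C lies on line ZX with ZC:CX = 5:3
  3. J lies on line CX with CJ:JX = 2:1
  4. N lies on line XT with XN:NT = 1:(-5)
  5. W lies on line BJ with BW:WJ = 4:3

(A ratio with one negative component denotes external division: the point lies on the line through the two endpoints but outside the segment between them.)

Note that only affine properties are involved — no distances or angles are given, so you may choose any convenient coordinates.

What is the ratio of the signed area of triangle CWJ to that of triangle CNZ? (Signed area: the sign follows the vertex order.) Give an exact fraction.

Work in coordinates with Z = (0, 0), T = (1, 0), X = (0, 1).
1. B is the midpoint of TZ ⇒ B = (1/2, 0)
2. C lies on line ZX with ZC:CX = 5:3 ⇒ C = (0, 5/8)
3. J lies on line CX with CJ:JX = 2:1 ⇒ J = (0, 7/8)
4. N lies on line XT with XN:NT = 1:(-5) ⇒ N = (-1/4, 5/4)
5. W lies on line BJ with BW:WJ = 4:3 ⇒ W = (3/14, 1/2)
2·[CWJ] = 3/56, 2·[CNZ] = 5/32
[CWJ]:[CNZ] = 3/56:5/32 = 12/35

[CWJ]:[CNZ] = 12/35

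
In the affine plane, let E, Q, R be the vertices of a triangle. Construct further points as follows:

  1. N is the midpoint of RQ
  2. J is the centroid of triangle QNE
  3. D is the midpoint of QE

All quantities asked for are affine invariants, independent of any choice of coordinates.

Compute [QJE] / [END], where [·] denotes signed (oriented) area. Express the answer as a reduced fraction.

Work in coordinates with E = (0, 0), Q = (1, 0), R = (0, 1).
1. N is the midpoint of RQ ⇒ N = (1/2, 1/2)
2. J is the centroid of triangle QNE ⇒ J = (1/2, 1/6)
3. D is the midpoint of QE ⇒ D = (1/2, 0)
2·[QJE] = 1/6, 2·[END] = -1/4
[QJE]:[END] = 1/6:-1/4 = -2/3

[QJE]:[END] = -2/3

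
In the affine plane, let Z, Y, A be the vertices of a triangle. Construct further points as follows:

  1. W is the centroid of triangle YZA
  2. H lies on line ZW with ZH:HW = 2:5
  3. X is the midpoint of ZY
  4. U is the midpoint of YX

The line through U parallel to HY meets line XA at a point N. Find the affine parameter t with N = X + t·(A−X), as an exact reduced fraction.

Assign Z = (0, 0), Y = (1, 0), A = (0, 1) — the answer is frame-independent, so this choice is without loss of generality.
1. W is the centroid of triangle YZA ⇒ W = (1/3, 1/3)
2. H lies on line ZW with ZH:HW = 2:5 ⇒ H = (2/21, 2/21)
3. X is the midpoint of ZY ⇒ X = (1/2, 0)
4. U is the midpoint of YX ⇒ U = (3/4, 0)
through U parallel to HY: direction (19/21, -2/21); meets XA at N = (35/72, 1/36)
N = X + t·(A−X) with t = 1/36

t = 1/36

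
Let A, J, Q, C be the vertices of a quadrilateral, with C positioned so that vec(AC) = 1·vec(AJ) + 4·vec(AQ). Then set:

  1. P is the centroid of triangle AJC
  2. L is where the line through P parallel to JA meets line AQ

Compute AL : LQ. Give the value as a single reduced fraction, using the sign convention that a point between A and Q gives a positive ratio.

Work in coordinates with A = (0, 0), J = (1, 0), Q = (0, 1), C = (1, 4).
1. P is the centroid of triangle AJC ⇒ P = (2/3, 4/3)
2. L is where the line through P parallel to JA meets line AQ ⇒ L = (0, 4/3)
L = A + t·(Q−A) with t = 4/3, so AL:LQ = t:(1−t) = 4/3:-1/3

AL:LQ = -4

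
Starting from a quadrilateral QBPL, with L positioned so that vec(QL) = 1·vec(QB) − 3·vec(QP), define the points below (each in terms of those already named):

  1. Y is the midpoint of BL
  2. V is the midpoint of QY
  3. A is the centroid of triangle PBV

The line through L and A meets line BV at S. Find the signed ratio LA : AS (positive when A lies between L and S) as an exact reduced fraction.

LA:AS = -23/5

Work in coordinates with Q = (0, 0), B = (1, 0), P = (0, 1), L = (1, -3).
1. Y is the midpoint of BL ⇒ Y = (1, -3/2)
2. V is the midpoint of QY ⇒ V = (1/2, -3/4)
3. A is the centroid of triangle PBV ⇒ A = (1/2, 1/12)
line LA meets BV at S = (14/23, -27/46)
A = L + t·(S−L) with t = 23/18, so LA:AS = 23/18:-5/18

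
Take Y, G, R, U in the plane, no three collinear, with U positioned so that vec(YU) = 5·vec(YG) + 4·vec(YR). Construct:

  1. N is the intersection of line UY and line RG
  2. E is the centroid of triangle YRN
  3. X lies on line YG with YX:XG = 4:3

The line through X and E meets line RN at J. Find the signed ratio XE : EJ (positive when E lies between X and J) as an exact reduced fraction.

XE:EJ = 2/7

Choose coordinates Y = (0, 0), G = (1, 0), R = (0, 1), U = (5, 4).
1. N is the intersection of line UY and line RG ⇒ N = (5/9, 4/9)
2. E is the centroid of triangle YRN ⇒ E = (5/27, 13/27)
3. X lies on line YG with YX:XG = 4:3 ⇒ X = (4/7, 0)
line XE meets RN at J = (-7/6, 13/6)
E = X + t·(J−X) with t = 2/9, so XE:EJ = 2/9:7/9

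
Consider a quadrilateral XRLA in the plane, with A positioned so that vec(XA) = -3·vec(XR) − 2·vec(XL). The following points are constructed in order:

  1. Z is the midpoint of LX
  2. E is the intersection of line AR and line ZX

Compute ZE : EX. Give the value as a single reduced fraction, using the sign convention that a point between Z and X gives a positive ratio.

ZE:EX = -2

Assign X = (0, 0), R = (1, 0), L = (0, 1), A = (-3, -2) — the answer is frame-independent, so this choice is without loss of generality.
1. Z is the midpoint of LX ⇒ Z = (0, 1/2)
2. E is the intersection of line AR and line ZX ⇒ E = (0, -1/2)
E = Z + t·(X−Z) with t = 2, so ZE:EX = t:(1−t) = 2:-1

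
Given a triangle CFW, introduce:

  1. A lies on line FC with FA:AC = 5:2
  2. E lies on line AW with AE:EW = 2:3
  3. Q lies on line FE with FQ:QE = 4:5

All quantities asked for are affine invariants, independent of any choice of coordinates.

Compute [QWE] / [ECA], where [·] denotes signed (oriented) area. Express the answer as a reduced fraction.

[QWE]:[ECA] = 25/12

Choose coordinates C = (0, 0), F = (1, 0), W = (0, 1).
1. A lies on line FC with FA:AC = 5:2 ⇒ A = (2/7, 0)
2. E lies on line AW with AE:EW = 2:3 ⇒ E = (6/35, 2/5)
3. Q lies on line FE with FQ:QE = 4:5 ⇒ Q = (199/315, 8/45)
2·[QWE] = 5/21, 2·[ECA] = 4/35
[QWE]:[ECA] = 5/21:4/35 = 25/12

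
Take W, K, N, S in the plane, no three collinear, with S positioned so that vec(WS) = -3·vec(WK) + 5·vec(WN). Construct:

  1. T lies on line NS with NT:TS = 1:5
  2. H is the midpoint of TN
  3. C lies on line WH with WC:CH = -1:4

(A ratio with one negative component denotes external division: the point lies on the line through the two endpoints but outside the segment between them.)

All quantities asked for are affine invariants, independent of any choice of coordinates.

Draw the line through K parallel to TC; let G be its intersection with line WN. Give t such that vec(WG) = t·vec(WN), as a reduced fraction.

t = 76/21

Set W = (0, 0), K = (1, 0), N = (0, 1), S = (-3, 5); any affine frame gives the same invariant.
1. T lies on line NS with NT:TS = 1:5 ⇒ T = (-1/2, 5/3)
2. H is the midpoint of TN ⇒ H = (-1/4, 4/3)
3. C lies on line WH with WC:CH = -1:4 ⇒ C = (1/12, -4/9)
through K parallel to TC: direction (7/12, -19/9); meets WN at G = (0, 76/21)
G = W + t·(N−W) with t = 76/21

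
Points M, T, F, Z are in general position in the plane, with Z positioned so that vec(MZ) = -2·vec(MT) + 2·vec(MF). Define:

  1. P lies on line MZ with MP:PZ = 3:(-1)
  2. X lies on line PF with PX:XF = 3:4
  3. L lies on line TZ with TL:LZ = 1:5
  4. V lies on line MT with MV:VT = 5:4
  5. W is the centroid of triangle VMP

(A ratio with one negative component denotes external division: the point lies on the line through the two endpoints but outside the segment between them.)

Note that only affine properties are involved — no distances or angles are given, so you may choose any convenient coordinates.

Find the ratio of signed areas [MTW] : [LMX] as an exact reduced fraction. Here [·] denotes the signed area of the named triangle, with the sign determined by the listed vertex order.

Assign M = (0, 0), T = (1, 0), F = (0, 1), Z = (-2, 2) — the answer is frame-independent, so this choice is without loss of generality.
1. P lies on line MZ with MP:PZ = 3:(-1) ⇒ P = (-3, 3)
2. X lies on line PF with PX:XF = 3:4 ⇒ X = (-12/7, 15/7)
3. L lies on line TZ with TL:LZ = 1:5 ⇒ L = (1/2, 1/3)
4. V lies on line MT with MV:VT = 5:4 ⇒ V = (5/9, 0)
5. W is the centroid of triangle VMP ⇒ W = (-22/27, 1)
2·[MTW] = 1, 2·[LMX] = -23/14
[MTW]:[LMX] = 1:-23/14 = -14/23

[MTW]:[LMX] = -14/23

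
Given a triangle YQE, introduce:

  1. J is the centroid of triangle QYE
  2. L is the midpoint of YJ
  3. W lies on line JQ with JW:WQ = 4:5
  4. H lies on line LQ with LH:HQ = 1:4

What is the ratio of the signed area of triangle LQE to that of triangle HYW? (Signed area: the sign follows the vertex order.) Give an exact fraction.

Set Y = (0, 0), Q = (1, 0), E = (0, 1); any affine frame gives the same invariant.
1. J is the centroid of triangle QYE ⇒ J = (1/3, 1/3)
2. L is the midpoint of YJ ⇒ L = (1/6, 1/6)
3. W lies on line JQ with JW:WQ = 4:5 ⇒ W = (17/27, 5/27)
4. H lies on line LQ with LH:HQ = 1:4 ⇒ H = (1/3, 2/15)
2·[LQE] = 2/3, 2·[HYW] = 1/45
[LQE]:[HYW] = 2/3:1/45 = 30

[LQE]:[HYW] = 30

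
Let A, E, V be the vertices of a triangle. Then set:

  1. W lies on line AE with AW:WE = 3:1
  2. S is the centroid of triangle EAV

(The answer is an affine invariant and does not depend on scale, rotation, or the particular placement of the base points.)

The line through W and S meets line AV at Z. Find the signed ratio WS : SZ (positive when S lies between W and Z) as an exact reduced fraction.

WS:SZ = 5/4

Assign A = (0, 0), E = (1, 0), V = (0, 1) — the answer is frame-independent, so this choice is without loss of generality.
1. W lies on line AE with AW:WE = 3:1 ⇒ W = (3/4, 0)
2. S is the centroid of triangle EAV ⇒ S = (1/3, 1/3)
line WS meets AV at Z = (0, 3/5)
S = W + t·(Z−W) with t = 5/9, so WS:SZ = 5/9:4/9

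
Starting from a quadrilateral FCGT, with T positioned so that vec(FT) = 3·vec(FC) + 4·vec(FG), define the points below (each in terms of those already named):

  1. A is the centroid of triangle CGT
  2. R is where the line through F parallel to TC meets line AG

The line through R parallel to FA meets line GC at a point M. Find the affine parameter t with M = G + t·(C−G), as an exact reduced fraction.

Work in coordinates with F = (0, 0), C = (1, 0), G = (0, 1), T = (3, 4).
1. A is the centroid of triangle CGT ⇒ A = (4/3, 5/3)
2. R is where the line through F parallel to TC meets line AG ⇒ R = (2/3, 4/3)
through R parallel to FA: direction (4/3, 5/3); meets GC at M = (2/9, 7/9)
M = G + t·(C−G) with t = 2/9

t = 2/9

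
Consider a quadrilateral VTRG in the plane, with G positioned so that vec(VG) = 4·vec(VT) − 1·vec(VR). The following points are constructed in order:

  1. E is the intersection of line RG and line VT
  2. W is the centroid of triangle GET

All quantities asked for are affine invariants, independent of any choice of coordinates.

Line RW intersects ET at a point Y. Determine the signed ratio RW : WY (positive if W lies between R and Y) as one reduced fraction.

RW:WY = -4

Work in coordinates with V = (0, 0), T = (1, 0), R = (0, 1), G = (4, -1).
1. E is the intersection of line RG and line VT ⇒ E = (2, 0)
2. W is the centroid of triangle GET ⇒ W = (7/3, -1/3)
line RW meets ET at Y = (7/4, 0)
W = R + t·(Y−R) with t = 4/3, so RW:WY = 4/3:-1/3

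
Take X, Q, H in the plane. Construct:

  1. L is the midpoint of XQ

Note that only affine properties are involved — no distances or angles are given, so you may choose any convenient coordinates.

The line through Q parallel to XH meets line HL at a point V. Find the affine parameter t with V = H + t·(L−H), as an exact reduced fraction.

Work in coordinates with X = (0, 0), Q = (1, 0), H = (0, 1).
1. L is the midpoint of XQ ⇒ L = (1/2, 0)
through Q parallel to XH: direction (0, 1); meets HL at V = (1, -1)
V = H + t·(L−H) with t = 2

t = 2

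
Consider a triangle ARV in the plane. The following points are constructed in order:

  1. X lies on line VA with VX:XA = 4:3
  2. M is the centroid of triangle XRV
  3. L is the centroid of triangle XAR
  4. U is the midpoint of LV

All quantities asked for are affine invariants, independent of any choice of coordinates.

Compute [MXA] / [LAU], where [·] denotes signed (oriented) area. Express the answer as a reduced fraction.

[MXA]:[LAU] = -6/7

Assign A = (0, 0), R = (1, 0), V = (0, 1) — the answer is frame-independent, so this choice is without loss of generality.
1. X lies on line VA with VX:XA = 4:3 ⇒ X = (0, 3/7)
2. M is the centroid of triangle XRV ⇒ M = (1/3, 10/21)
3. L is the centroid of triangle XAR ⇒ L = (1/3, 1/7)
4. U is the midpoint of LV ⇒ U = (1/6, 4/7)
2·[MXA] = 1/7, 2·[LAU] = -1/6
[MXA]:[LAU] = 1/7:-1/6 = -6/7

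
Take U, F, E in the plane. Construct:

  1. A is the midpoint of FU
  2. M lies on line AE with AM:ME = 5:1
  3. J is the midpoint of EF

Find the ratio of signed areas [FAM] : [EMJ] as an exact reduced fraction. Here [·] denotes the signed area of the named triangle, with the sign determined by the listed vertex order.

Set U = (0, 0), F = (1, 0), E = (0, 1); any affine frame gives the same invariant.
1. A is the midpoint of FU ⇒ A = (1/2, 0)
2. M lies on line AE with AM:ME = 5:1 ⇒ M = (1/12, 5/6)
3. J is the midpoint of EF ⇒ J = (1/2, 1/2)
2·[FAM] = -5/12, 2·[EMJ] = 1/24
[FAM]:[EMJ] = -5/12:1/24 = -10

[FAM]:[EMJ] = -10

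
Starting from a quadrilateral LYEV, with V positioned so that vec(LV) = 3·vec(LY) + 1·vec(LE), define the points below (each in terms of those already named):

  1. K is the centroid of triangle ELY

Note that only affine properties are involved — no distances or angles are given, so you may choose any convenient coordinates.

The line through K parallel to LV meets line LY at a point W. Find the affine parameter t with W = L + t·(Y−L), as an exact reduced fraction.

Set L = (0, 0), Y = (1, 0), E = (0, 1), V = (3, 1); any affine frame gives the same invariant.
1. K is the centroid of triangle ELY ⇒ K = (1/3, 1/3)
through K parallel to LV: direction (3, 1); meets LY at W = (-2/3, 0)
W = L + t·(Y−L) with t = -2/3

t = -2/3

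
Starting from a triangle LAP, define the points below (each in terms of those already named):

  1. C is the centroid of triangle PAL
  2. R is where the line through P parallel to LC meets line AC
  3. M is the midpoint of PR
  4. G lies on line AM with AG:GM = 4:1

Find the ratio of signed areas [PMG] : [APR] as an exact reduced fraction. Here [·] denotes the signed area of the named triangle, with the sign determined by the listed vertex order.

[PMG]:[APR] = 1/10

Choose coordinates L = (0, 0), A = (1, 0), P = (0, 1).
1. C is the centroid of triangle PAL ⇒ C = (1/3, 1/3)
2. R is where the line through P parallel to LC meets line AC ⇒ R = (-1/3, 2/3)
3. M is the midpoint of PR ⇒ M = (-1/6, 5/6)
4. G lies on line AM with AG:GM = 4:1 ⇒ G = (1/15, 2/3)
2·[PMG] = 1/15, 2·[APR] = 2/3
[PMG]:[APR] = 1/15:2/3 = 1/10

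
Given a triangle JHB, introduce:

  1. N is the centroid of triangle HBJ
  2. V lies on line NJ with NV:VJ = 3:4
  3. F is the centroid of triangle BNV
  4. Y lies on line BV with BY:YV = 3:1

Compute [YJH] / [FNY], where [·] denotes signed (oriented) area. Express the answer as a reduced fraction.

Work in coordinates with J = (0, 0), H = (1, 0), B = (0, 1).
1. N is the centroid of triangle HBJ ⇒ N = (1/3, 1/3)
2. V lies on line NJ with NV:VJ = 3:4 ⇒ V = (4/21, 4/21)
3. F is the centroid of triangle BNV ⇒ F = (11/63, 32/63)
4. Y lies on line BV with BY:YV = 3:1 ⇒ Y = (1/7, 11/28)
2·[YJH] = 11/28, 2·[FNY] = -1/42
[YJH]:[FNY] = 11/28:-1/42 = -33/2

[YJH]:[FNY] = -33/2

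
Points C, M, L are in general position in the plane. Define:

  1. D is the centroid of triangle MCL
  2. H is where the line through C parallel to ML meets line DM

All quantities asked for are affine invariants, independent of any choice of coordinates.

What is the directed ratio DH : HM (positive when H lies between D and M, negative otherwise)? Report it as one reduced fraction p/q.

Choose coordinates C = (0, 0), M = (1, 0), L = (0, 1).
1. D is the centroid of triangle MCL ⇒ D = (1/3, 1/3)
2. H is where the line through C parallel to ML meets line DM ⇒ H = (-1, 1)
H = D + t·(M−D) with t = -2, so DH:HM = t:(1−t) = -2:3

DH:HM = -2/3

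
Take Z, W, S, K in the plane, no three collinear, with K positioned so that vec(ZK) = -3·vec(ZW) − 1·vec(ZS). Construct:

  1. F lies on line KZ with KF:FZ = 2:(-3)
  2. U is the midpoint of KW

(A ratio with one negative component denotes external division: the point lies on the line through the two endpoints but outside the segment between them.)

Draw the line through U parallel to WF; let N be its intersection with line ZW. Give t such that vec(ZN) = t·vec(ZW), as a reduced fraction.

Choose coordinates Z = (0, 0), W = (1, 0), S = (0, 1), K = (-3, -1).
1. F lies on line KZ with KF:FZ = 2:(-3) ⇒ F = (-9, -3)
2. U is the midpoint of KW ⇒ U = (-1, -1/2)
through U parallel to WF: direction (-10, -3); meets ZW at N = (2/3, 0)
N = Z + t·(W−Z) with t = 2/3

t = 2/3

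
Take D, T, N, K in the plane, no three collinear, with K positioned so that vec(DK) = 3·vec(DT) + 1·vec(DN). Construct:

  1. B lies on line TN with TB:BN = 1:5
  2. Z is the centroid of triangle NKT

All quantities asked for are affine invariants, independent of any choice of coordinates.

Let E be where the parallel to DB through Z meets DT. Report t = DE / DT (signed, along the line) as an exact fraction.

Set D = (0, 0), T = (1, 0), N = (0, 1), K = (3, 1); any affine frame gives the same invariant.
1. B lies on line TN with TB:BN = 1:5 ⇒ B = (5/6, 1/6)
2. Z is the centroid of triangle NKT ⇒ Z = (4/3, 2/3)
through Z parallel to DB: direction (5/6, 1/6); meets DT at E = (-2, 0)
E = D + t·(T−D) with t = -2

t = -2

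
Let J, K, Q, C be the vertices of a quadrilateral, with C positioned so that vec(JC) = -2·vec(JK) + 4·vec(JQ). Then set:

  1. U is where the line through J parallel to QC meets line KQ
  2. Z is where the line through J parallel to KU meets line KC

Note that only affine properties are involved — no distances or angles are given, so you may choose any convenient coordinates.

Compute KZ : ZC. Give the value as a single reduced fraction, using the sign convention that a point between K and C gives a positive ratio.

Work in coordinates with J = (0, 0), K = (1, 0), Q = (0, 1), C = (-2, 4).
1. U is where the line through J parallel to QC meets line KQ ⇒ U = (-2, 3)
2. Z is where the line through J parallel to KU meets line KC ⇒ Z = (4, -4)
Z = K + t·(C−K) with t = -1, so KZ:ZC = t:(1−t) = -1:2

KZ:ZC = -1/2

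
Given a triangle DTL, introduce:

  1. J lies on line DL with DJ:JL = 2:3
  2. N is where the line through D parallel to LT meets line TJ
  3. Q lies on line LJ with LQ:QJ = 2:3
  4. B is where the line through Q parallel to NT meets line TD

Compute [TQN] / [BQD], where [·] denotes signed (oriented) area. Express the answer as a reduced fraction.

[TQN]:[BQD] = 150/361

Work in coordinates with D = (0, 0), T = (1, 0), L = (0, 1).
1. J lies on line DL with DJ:JL = 2:3 ⇒ J = (0, 2/5)
2. N is where the line through D parallel to LT meets line TJ ⇒ N = (-2/3, 2/3)
3. Q lies on line LJ with LQ:QJ = 2:3 ⇒ Q = (0, 19/25)
4. B is where the line through Q parallel to NT meets line TD ⇒ B = (19/10, 0)
2·[TQN] = 3/5, 2·[BQD] = 361/250
[TQN]:[BQD] = 3/5:361/250 = 150/361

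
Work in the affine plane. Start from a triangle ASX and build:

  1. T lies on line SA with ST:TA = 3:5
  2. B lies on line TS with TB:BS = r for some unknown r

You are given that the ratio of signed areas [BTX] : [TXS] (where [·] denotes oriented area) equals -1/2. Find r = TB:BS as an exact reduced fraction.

r = -1/3

Work in coordinates with A = (0, 0), S = (1, 0), X = (0, 1).
1. T lies on line SA with ST:TA = 3:5 ⇒ T = (5/8, 0)
2. With TB:BS = r, write λ = r/(r+1) so B = T + λ·(S−T); B is affine-linear in λ
Every point depending on B is an affine combination of B and λ-independent points, so each such coordinate is linear in λ; the λ² term in each signed area is a multiple of (S−T)×(S−T) = 0, so 2·[BTX] and 2·[TXS] are each linear in λ. Evaluating at λ=0 and λ=1:
  2·[BTX] = -3/8·λ,   2·[TXS] = -3/8
So [BTX]:[TXS] = (-3/8·λ) / (-3/8). Setting this equal to -1/2:
  -3/8·λ = -1/2·(-3/8)  ⇒  λ = -1/2
Then r = λ/(1−λ) = (-1/2)/(3/2) = -1/3. Check: with r = -1/3, B = (7/16, 0) and [BTX]:[TXS] = -1/2 as required.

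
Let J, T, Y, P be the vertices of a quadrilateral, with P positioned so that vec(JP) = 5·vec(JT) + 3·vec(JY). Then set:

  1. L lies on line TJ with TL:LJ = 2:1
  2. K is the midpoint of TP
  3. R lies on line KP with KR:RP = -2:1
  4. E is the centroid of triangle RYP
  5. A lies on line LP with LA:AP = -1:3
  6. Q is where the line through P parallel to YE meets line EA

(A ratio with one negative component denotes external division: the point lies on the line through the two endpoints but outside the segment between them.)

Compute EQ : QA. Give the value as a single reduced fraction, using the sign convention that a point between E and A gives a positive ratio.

EQ:QA = 7/31

Set J = (0, 0), T = (1, 0), Y = (0, 1), P = (5, 3); any affine frame gives the same invariant.
1. L lies on line TJ with TL:LJ = 2:1 ⇒ L = (1/3, 0)
2. K is the midpoint of TP ⇒ K = (3, 3/2)
3. R lies on line KP with KR:RP = -2:1 ⇒ R = (7, 9/2)
4. E is the centroid of triangle RYP ⇒ E = (4, 17/6)
5. A lies on line LP with LA:AP = -1:3 ⇒ A = (-2, -3/2)
6. Q is where the line through P parallel to YE meets line EA ⇒ Q = (55/19, 116/57)
Q = E + t·(A−E) with t = 7/38, so EQ:QA = t:(1−t) = 7/38:31/38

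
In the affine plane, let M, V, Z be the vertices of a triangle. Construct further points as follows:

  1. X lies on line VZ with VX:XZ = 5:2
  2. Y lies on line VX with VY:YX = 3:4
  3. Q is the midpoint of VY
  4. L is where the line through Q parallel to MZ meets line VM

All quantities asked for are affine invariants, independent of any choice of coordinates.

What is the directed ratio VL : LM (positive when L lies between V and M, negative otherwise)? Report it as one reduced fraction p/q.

Set M = (0, 0), V = (1, 0), Z = (0, 1); any affine frame gives the same invariant.
1. X lies on line VZ with VX:XZ = 5:2 ⇒ X = (2/7, 5/7)
2. Y lies on line VX with VY:YX = 3:4 ⇒ Y = (34/49, 15/49)
3. Q is the midpoint of VY ⇒ Q = (83/98, 15/98)
4. L is where the line through Q parallel to MZ meets line VM ⇒ L = (83/98, 0)
L = V + t·(M−V) with t = 15/98, so VL:LM = t:(1−t) = 15/98:83/98

VL:LM = 15/83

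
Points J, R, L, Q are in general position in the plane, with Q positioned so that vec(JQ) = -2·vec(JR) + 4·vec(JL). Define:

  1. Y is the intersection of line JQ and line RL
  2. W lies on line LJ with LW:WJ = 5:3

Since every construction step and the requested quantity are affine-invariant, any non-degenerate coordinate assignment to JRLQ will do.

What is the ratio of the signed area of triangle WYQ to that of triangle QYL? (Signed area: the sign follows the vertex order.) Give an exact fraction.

Choose coordinates J = (0, 0), R = (1, 0), L = (0, 1), Q = (-2, 4).
1. Y is the intersection of line JQ and line RL ⇒ Y = (-1, 2)
2. W lies on line LJ with LW:WJ = 5:3 ⇒ W = (0, 3/8)
2·[WYQ] = -3/8, 2·[QYL] = 1
[WYQ]:[QYL] = -3/8:1 = -3/8

[WYQ]:[QYL] = -3/8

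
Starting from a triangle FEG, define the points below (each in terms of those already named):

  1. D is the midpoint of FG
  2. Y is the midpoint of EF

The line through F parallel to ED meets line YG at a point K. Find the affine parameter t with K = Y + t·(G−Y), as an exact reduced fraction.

Work in coordinates with F = (0, 0), E = (1, 0), G = (0, 1).
1. D is the midpoint of FG ⇒ D = (0, 1/2)
2. Y is the midpoint of EF ⇒ Y = (1/2, 0)
through F parallel to ED: direction (-1, 1/2); meets YG at K = (2/3, -1/3)
K = Y + t·(G−Y) with t = -1/3

t = -1/3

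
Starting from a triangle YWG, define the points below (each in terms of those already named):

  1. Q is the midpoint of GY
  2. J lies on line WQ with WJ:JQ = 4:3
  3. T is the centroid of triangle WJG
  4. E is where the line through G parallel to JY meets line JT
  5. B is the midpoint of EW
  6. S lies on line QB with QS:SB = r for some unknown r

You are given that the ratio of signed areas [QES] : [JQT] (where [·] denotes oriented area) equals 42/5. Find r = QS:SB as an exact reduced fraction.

Work in coordinates with Y = (0, 0), W = (1, 0), G = (0, 1).
1. Q is the midpoint of GY ⇒ Q = (0, 1/2)
2. J lies on line WQ with WJ:JQ = 4:3 ⇒ J = (3/7, 2/7)
3. T is the centroid of triangle WJG ⇒ T = (10/21, 3/7)
4. E is where the line through G parallel to JY meets line JT ⇒ E = (6/7, 11/7)
5. B is the midpoint of EW ⇒ B = (13/14, 11/14)
6. With QS:SB = r, write λ = r/(r+1) so S = Q + λ·(B−Q); S is affine-linear in λ
Every point depending on S is an affine combination of S and λ-independent points, so each such coordinate is linear in λ; the λ² term in each signed area is a multiple of (B−Q)×(B−Q) = 0, so 2·[QES] and 2·[JQT] are each linear in λ. Evaluating at λ=0 and λ=1:
  2·[QES] = -3/4·λ,   2·[JQT] = -1/14
So [QES]:[JQT] = (-3/4·λ) / (-1/14). Setting this equal to 42/5:
  -3/4·λ = 42/5·(-1/14)  ⇒  λ = 4/5
Then r = λ/(1−λ) = (4/5)/(1/5) = 4. Check: with r = 4, S = (26/35, 51/70) and [QES]:[JQT] = 42/5 as required.

r = 4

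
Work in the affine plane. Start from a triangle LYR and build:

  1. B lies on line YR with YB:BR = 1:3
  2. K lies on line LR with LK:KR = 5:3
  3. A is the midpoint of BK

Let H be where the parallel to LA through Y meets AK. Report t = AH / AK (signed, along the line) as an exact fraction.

Assign L = (0, 0), Y = (1, 0), R = (0, 1) — the answer is frame-independent, so this choice is without loss of generality.
1. B lies on line YR with YB:BR = 1:3 ⇒ B = (3/4, 1/4)
2. K lies on line LR with LK:KR = 5:3 ⇒ K = (0, 5/8)
3. A is the midpoint of BK ⇒ A = (3/8, 7/16)
through Y parallel to LA: direction (3/8, 7/16); meets AK at H = (43/40, 7/80)
H = A + t·(K−A) with t = -28/15

t = -28/15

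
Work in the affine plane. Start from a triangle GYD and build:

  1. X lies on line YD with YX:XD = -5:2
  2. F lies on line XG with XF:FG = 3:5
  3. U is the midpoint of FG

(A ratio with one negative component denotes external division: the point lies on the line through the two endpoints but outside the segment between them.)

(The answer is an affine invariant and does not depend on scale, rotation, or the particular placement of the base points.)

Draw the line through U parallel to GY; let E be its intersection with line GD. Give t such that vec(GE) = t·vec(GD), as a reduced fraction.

t = 25/48

Assign G = (0, 0), Y = (1, 0), D = (0, 1) — the answer is frame-independent, so this choice is without loss of generality.
1. X lies on line YD with YX:XD = -5:2 ⇒ X = (-2/3, 5/3)
2. F lies on line XG with XF:FG = 3:5 ⇒ F = (-5/12, 25/24)
3. U is the midpoint of FG ⇒ U = (-5/24, 25/48)
through U parallel to GY: direction (1, 0); meets GD at E = (0, 25/48)
E = G + t·(D−G) with t = 25/48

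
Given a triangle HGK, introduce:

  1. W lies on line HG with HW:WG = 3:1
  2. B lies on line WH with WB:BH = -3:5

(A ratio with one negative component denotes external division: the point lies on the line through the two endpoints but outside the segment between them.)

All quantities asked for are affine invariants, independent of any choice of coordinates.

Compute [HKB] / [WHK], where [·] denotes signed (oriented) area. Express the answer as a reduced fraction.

Set H = (0, 0), G = (1, 0), K = (0, 1); any affine frame gives the same invariant.
1. W lies on line HG with HW:WG = 3:1 ⇒ W = (3/4, 0)
2. B lies on line WH with WB:BH = -3:5 ⇒ B = (15/8, 0)
2·[HKB] = -15/8, 2·[WHK] = -3/4
[HKB]:[WHK] = -15/8:-3/4 = 5/2

[HKB]:[WHK] = 5/2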